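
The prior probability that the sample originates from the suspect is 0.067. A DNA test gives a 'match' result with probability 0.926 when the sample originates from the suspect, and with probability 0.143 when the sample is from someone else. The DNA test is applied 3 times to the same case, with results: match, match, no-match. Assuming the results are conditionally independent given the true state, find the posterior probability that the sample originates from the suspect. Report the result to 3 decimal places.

Let H be the event that the sample originates from the suspect; start with P(H) = 0.067. P('match'|H) = 0.926, P('match'|¬H) = 0.143.
Update on result 1 ('match'): P(H) ← 0.926·0.0670 / (0.926·0.0670 + 0.143·0.9330) = 0.062042/0.19546 = 0.3174.
Update on result 2 ('match'): P(H) ← 0.926·0.3174 / (0.926·0.3174 + 0.143·0.6826) = 0.29393/0.39153 = 0.7507.
Update on result 3 ('no-match'): P(H) ← 0.074·0.7507 / (0.074·0.7507 + 0.857·0.2493) = 0.055552/0.26920 = 0.2064.

Posterior P(H) ≈ 0.206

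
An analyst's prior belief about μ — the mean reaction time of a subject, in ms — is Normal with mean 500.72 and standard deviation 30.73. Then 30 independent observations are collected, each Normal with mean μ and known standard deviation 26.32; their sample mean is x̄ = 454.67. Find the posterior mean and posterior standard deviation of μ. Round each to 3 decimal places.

Prior precision 1/τ₀² = 1/30.73² = 0.00105895; data precision n/σ² = 30/26.32² = 0.0433061.
Posterior precision = 0.00105895 + 0.0433061 = 0.0443651, giving posterior SD = 1/√0.0443651 = 4.748.
Posterior mean = (0.00105895·500.72 + 0.0433061·454.67) / 0.0443651 = 455.769.

Posterior mean ≈ 455.769; posterior SD ≈ 4.748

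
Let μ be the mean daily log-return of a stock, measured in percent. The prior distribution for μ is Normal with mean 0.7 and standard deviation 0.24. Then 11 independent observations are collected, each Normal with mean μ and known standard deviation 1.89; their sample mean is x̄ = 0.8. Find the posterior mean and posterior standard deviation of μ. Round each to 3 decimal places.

Posterior mean ≈ 0.715; posterior SD ≈ 0.221

With known σ, the Normal prior is conjugate. Weight on the data is w = (n/σ²)/(n/σ² + 1/τ₀²) = 3.07942/(3.07942+17.3611) = 0.15065.
Posterior mean = w·x̄ + (1−w)·μ₀ = 0.15065·0.8 + 0.84935·0.7 = 0.715. Posterior variance = 1/(3.07942+17.3611) = 0.0489224, so SD = 0.221.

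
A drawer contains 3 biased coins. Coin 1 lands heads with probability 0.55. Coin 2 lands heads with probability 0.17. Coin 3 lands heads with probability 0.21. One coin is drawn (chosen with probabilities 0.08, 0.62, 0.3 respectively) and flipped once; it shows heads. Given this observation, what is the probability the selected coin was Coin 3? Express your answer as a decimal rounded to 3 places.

P(heads|C1) = 0.55; P(heads|C2) = 0.17; P(heads|C3) = 0.21.
Prior × likelihood for each source: 0.08·0.55=0.04400, 0.62·0.17=0.1054, 0.3·0.21=0.06300. Summing gives P(heads) = 0.21240.
P(Coin 3 | heads) = 0.06300 / 0.21240 = 0.297.

Posterior probability ≈ 0.297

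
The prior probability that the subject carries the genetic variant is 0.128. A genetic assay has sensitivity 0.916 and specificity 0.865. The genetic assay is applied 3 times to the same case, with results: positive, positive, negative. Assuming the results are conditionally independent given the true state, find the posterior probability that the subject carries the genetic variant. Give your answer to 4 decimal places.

Posterior P(H) ≈ 0.3962

With H the event that the subject carries the genetic variant, the joint likelihood of the observed sequence is P(data|H) = 0.916·0.916·0.084 = 0.070481 and P(data|¬H) = 0.135·0.135·0.865 = 0.015765.
Bayes: P(H|data) = 0.128·0.070481 / (0.128·0.070481 + 0.872·0.015765) = 0.0090215/0.022768 = 0.3962.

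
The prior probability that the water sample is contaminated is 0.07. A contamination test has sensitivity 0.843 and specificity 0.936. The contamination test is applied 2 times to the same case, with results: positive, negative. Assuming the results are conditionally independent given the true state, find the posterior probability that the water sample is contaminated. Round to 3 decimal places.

Posterior P(H) ≈ 0.143

With H the event that the water sample is contaminated, the joint likelihood of the observed sequence is P(data|H) = 0.843·0.157 = 0.13235 and P(data|¬H) = 0.064·0.936 = 0.059904.
Bayes: P(H|data) = 0.07·0.13235 / (0.07·0.13235 + 0.93·0.059904) = 0.0092646/0.064975 = 0.1426.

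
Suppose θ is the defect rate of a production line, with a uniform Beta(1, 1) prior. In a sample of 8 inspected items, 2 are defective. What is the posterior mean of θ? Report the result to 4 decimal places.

Observing 2 successes and 6 failures updates Beta(1, 1) by adding the success and failure counts to the two shape parameters: α = 1+2 = 3, β = 1+6 = 7.
E[θ | data] = 3/(3+7) = 0.3000.

Posterior mean ≈ 0.3000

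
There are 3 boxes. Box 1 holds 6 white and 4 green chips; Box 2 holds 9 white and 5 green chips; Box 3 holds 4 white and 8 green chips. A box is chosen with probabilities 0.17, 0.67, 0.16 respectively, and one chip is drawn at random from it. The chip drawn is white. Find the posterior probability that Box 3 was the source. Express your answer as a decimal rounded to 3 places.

P(white|Box 1) = 0.6; P(white|Box 2) = 0.6429; P(white|Box 3) = 0.3333.
Prior × likelihood for each source: 0.17·0.6=0.1020, 0.67·0.6429=0.4307, 0.16·0.3333=0.05333. Summing gives P(white) = 0.58605.
P(Box 3 | white) = 0.05333 / 0.58605 = 0.091.

Posterior probability ≈ 0.091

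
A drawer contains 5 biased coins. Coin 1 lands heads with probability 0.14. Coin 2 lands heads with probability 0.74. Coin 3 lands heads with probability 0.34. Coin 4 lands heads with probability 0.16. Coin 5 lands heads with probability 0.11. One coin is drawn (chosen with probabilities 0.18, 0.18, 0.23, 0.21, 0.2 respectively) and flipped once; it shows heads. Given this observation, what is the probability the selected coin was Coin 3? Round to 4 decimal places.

P(heads|C1) = 0.14; P(heads|C2) = 0.74; P(heads|C3) = 0.34; P(heads|C4) = 0.16; P(heads|C5) = 0.11.
Prior × likelihood for each source: 0.18·0.14=0.02520, 0.18·0.74=0.1332, 0.23·0.34=0.07820, 0.21·0.16=0.03360, 0.2·0.11=0.02200. Summing gives P(heads) = 0.29220.
P(Coin 3 | heads) = 0.07820 / 0.29220 = 0.2676.

Posterior probability ≈ 0.2676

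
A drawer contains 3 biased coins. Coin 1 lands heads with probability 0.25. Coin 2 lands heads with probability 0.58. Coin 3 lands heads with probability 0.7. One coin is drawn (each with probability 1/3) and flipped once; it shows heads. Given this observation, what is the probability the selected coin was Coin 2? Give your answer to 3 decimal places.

Posterior probability ≈ 0.379

Tabulate prior·likelihood by source: [1] prior 0.333333, lik 0.25, product 0.08333; [2] prior 0.333333, lik 0.58, product 0.1933; [3] prior 0.333333, lik 0.7, product 0.2333.
Normalizing constant = 0.51000; the posterior for Coin 2 is its product over the sum, 0.1933/0.51000 = 0.379.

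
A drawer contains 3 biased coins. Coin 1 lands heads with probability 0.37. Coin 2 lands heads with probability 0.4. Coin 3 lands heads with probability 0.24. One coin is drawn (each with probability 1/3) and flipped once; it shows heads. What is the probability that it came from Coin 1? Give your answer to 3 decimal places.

Posterior probability ≈ 0.366

Tabulate prior·likelihood by source: [1] prior 0.333333, lik 0.37, product 0.1233; [2] prior 0.333333, lik 0.4, product 0.1333; [3] prior 0.333333, lik 0.24, product 0.08000.
Normalizing constant = 0.33667; the posterior for Coin 1 is its product over the sum, 0.1233/0.33667 = 0.366.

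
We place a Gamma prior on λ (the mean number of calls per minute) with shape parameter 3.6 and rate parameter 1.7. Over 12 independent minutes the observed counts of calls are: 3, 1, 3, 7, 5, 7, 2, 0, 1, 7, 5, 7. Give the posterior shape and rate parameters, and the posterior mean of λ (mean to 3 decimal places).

Total count ∑xᵢ = 48 over n = 12 minutes.
Gamma is conjugate to the Poisson likelihood: posterior is Gamma(shape = 3.6+48 = 51.6, rate = 1.7+12 = 13.7).
E[λ | data] = 51.6/13.7 = 3.766.

Posterior: Gamma(shape=51.6, rate=13.7); mean ≈ 3.766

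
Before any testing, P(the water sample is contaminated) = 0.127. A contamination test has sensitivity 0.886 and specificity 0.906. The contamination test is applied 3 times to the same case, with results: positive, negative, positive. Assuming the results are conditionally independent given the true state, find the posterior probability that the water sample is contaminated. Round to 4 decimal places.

Posterior P(H) ≈ 0.6192

Let H be the event that the water sample is contaminated; start with P(H) = 0.127. P('positive'|H) = 0.886, P('positive'|¬H) = 0.094.
Update on result 1 ('positive'): P(H) ← 0.886·0.1270 / (0.886·0.1270 + 0.094·0.8730) = 0.11252/0.19458 = 0.5783.
Update on result 2 ('negative'): P(H) ← 0.114·0.5783 / (0.114·0.5783 + 0.906·0.4217) = 0.065923/0.44801 = 0.1471.
Update on result 3 ('positive'): P(H) ← 0.886·0.1471 / (0.886·0.1471 + 0.094·0.8529) = 0.13037/0.21054 = 0.6192.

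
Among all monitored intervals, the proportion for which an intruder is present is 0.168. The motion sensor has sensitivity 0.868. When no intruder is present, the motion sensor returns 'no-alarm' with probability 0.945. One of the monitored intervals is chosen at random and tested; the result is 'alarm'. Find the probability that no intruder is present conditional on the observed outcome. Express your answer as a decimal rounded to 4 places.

Write H for 'an intruder is present'. Prior odds H:¬H = 0.168/0.832 = 0.20192. For the 'alarm' outcome, the likelihood ratio is 0.868/0.055 = 15.782.
Posterior odds = 0.20192 × 15.782 = 3.1867, so P(H|E) = 3.1867/(1+3.1867) = 0.7611. Then P(¬H|E) = 1 − 0.7611 = 0.2389.

P(¬H | E) ≈ 0.2389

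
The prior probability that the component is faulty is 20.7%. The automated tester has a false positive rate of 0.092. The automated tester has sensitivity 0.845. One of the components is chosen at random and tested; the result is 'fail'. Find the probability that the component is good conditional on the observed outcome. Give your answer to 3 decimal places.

P(¬H | E) ≈ 0.294

Let H be the event that the component is faulty. P(H) = 0.207, so P(¬H) = 0.793. With E the 'fail' result, P(E|H) = 0.845 and P(E|¬H) = 0.092.
P(E) = 0.845·0.207 + 0.092·0.793 = 0.17491 + 0.072956 = 0.24787.
By Bayes' theorem, P(H|E) = 0.17491 / 0.24787 = 0.706. Hence P(¬H|E) = 1 − 0.706 = 0.294.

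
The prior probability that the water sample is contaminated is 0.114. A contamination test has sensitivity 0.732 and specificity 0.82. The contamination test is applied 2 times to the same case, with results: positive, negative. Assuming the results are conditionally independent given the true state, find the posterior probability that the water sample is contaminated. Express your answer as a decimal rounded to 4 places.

Let H be the event that the water sample is contaminated; start with P(H) = 0.114. P('positive'|H) = 0.732, P('positive'|¬H) = 0.18.
Update on result 1 ('positive'): P(H) ← 0.732·0.1140 / (0.732·0.1140 + 0.18·0.8860) = 0.083448/0.24293 = 0.3435.
Update on result 2 ('negative'): P(H) ← 0.268·0.3435 / (0.268·0.3435 + 0.82·0.6565) = 0.092060/0.63038 = 0.1460.

Posterior P(H) ≈ 0.1460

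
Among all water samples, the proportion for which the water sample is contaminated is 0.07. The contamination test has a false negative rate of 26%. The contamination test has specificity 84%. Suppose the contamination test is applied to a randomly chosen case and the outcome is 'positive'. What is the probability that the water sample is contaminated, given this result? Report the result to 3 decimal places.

P(H | E) ≈ 0.258

Write H for 'the water sample is contaminated'. Prior odds H:¬H = 0.07/0.93 = 0.075269. For the 'positive' outcome, the likelihood ratio is 0.74/0.16 = 4.6250.
Posterior odds = 0.075269 × 4.6250 = 0.34812, so P(H|E) = 0.34812/(1+0.34812) = 0.258.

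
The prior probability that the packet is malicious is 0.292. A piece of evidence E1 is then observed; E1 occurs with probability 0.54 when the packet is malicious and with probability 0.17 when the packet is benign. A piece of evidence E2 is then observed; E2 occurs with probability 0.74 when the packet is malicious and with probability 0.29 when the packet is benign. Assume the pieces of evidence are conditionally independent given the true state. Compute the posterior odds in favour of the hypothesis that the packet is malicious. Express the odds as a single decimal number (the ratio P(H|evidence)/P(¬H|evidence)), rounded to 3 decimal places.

Prior odds = 0.292/(1−0.292) = 0.41243.
Likelihood ratio for E1 = 0.54/0.17 = 3.1765.
Likelihood ratio for E2 = 0.74/0.29 = 2.5517.
Posterior odds = prior odds × LR₁ × LR₂ = 3.3429.

Posterior odds ≈ 3.343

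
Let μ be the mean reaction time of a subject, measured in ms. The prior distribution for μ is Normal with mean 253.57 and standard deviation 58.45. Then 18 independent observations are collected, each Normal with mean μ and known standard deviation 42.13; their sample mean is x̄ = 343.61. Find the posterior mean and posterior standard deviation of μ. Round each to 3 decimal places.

Prior precision 1/τ₀² = 1/58.45² = 0.00029271; data precision n/σ² = 18/42.13² = 0.0101412.
Posterior precision = 0.00029271 + 0.0101412 = 0.0104339, giving posterior SD = 1/√0.0104339 = 9.790.
Posterior mean = (0.00029271·253.57 + 0.0101412·343.61) / 0.0104339 = 341.084.

Posterior mean ≈ 341.084; posterior SD ≈ 9.790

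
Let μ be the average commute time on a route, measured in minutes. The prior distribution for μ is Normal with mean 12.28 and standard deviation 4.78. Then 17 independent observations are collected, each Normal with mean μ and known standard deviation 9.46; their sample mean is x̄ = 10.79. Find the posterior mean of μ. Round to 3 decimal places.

Posterior mean ≈ 11.069

With known σ, the Normal prior is conjugate. Weight on the data is w = (n/σ²)/(n/σ² + 1/τ₀²) = 0.189962/(0.189962+0.0437667) = 0.81275.
Posterior mean = w·x̄ + (1−w)·μ₀ = 0.81275·10.79 + 0.18725·12.28 = 11.069.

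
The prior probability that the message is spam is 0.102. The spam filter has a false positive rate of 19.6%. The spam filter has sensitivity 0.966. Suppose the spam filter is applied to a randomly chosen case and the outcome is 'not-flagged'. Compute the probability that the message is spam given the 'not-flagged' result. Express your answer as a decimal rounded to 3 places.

P(H | E) ≈ 0.005

Let H be the event that the message is spam. P(H) = 0.102, so P(¬H) = 0.898. With E the 'not-flagged' result, P(E|H) = 0.034 and P(E|¬H) = 0.804.
P(E) = 0.034·0.102 + 0.804·0.898 = 0.0034680 + 0.72199 = 0.72546.
By Bayes' theorem, P(H|E) = 0.0034680 / 0.72546 = 0.005.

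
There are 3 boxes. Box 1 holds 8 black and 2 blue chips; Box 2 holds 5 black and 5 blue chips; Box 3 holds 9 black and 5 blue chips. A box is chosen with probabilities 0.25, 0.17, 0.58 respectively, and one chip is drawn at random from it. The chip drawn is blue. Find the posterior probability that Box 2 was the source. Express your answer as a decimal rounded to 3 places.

P(blue|Box 1) = 0.2; P(blue|Box 2) = 0.5; P(blue|Box 3) = 0.3571.
Prior × likelihood for each source: 0.25·0.2=0.05000, 0.17·0.5=0.08500, 0.58·0.3571=0.2071. Summing gives P(blue) = 0.34214.
P(Box 2 | blue) = 0.08500 / 0.34214 = 0.248.

Posterior probability ≈ 0.248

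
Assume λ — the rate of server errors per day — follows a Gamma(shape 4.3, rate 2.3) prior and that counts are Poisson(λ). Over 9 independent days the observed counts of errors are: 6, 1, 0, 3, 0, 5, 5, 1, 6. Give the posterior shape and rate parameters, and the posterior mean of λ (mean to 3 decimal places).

Posterior: Gamma(shape=31.3, rate=11.3); mean ≈ 2.770

Total count ∑xᵢ = 27 over n = 9 days.
Gamma is conjugate to the Poisson likelihood: posterior is Gamma(shape = 4.3+27 = 31.3, rate = 2.3+9 = 11.3).
E[λ | data] = 31.3/11.3 = 2.770.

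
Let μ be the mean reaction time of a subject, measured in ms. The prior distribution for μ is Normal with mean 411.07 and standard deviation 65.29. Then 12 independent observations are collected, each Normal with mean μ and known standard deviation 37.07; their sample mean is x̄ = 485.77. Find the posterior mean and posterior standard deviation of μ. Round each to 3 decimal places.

Posterior mean ≈ 483.816; posterior SD ≈ 10.560

Prior precision 1/τ₀² = 1/65.29² = 0.00023459; data precision n/σ² = 12/37.07² = 0.00873245.
Posterior precision = 0.00023459 + 0.00873245 = 0.00896704, giving posterior SD = 1/√0.00896704 = 10.560.
Posterior mean = (0.00023459·411.07 + 0.00873245·485.77) / 0.00896704 = 483.816.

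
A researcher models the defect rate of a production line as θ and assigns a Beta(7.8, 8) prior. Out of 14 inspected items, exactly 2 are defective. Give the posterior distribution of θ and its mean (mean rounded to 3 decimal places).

Posterior: Beta(9.8, 20); mean ≈ 0.329

Observing 2 successes and 12 failures updates Beta(7.8, 8) by adding the success and failure counts to the two shape parameters: α = 7.8+2 = 9.8, β = 8+12 = 20.
Posterior mean = α/(α+β) = 9.8/29.8 = 0.329.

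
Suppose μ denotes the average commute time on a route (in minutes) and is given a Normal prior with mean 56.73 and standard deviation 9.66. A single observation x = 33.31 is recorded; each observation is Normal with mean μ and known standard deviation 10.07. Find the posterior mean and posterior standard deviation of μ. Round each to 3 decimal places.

Posterior mean ≈ 45.506; posterior SD ≈ 6.971

Prior precision 1/τ₀² = 1/9.66² = 0.0107163; data precision n/σ² = 1/10.07² = 0.00986146.
Posterior precision = 0.0107163 + 0.00986146 = 0.0205778, giving posterior SD = 1/√0.0205778 = 6.971.
Posterior mean = (0.0107163·56.73 + 0.00986146·33.31) / 0.0205778 = 45.506.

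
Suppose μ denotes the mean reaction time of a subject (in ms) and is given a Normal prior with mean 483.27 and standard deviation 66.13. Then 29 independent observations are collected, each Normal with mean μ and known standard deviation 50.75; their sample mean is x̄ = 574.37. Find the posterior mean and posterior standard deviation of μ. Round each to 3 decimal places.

With known σ, the Normal prior is conjugate. Weight on the data is w = (n/σ²)/(n/σ² + 1/τ₀²) = 0.0112597/(0.0112597+0.00022867) = 0.98010.
Posterior mean = w·x̄ + (1−w)·μ₀ = 0.98010·574.37 + 0.019904·483.27 = 572.557. Posterior variance = 1/(0.0112597+0.00022867) = 87.0448, so SD = 9.330.

Posterior mean ≈ 572.557; posterior SD ≈ 9.330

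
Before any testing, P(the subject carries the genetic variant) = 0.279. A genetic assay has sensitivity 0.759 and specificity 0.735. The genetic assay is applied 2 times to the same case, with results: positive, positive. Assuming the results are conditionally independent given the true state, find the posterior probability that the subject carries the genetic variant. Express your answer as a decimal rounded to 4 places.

With H the event that the subject carries the genetic variant, the joint likelihood of the observed sequence is P(data|H) = 0.759·0.759 = 0.57608 and P(data|¬H) = 0.265·0.265 = 0.070225.
Bayes: P(H|data) = 0.279·0.57608 / (0.279·0.57608 + 0.721·0.070225) = 0.16073/0.21136 = 0.7604.

Posterior P(H) ≈ 0.7604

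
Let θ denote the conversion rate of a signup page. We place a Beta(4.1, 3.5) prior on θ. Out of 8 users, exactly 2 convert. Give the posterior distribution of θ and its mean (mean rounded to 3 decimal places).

Observing 2 successes and 6 failures updates Beta(4.1, 3.5) by adding the success and failure counts to the two shape parameters: α = 4.1+2 = 6.1, β = 3.5+6 = 9.5.
Posterior mean = α/(α+β) = 6.1/15.6 = 0.391.

Posterior: Beta(6.1, 9.5); mean ≈ 0.391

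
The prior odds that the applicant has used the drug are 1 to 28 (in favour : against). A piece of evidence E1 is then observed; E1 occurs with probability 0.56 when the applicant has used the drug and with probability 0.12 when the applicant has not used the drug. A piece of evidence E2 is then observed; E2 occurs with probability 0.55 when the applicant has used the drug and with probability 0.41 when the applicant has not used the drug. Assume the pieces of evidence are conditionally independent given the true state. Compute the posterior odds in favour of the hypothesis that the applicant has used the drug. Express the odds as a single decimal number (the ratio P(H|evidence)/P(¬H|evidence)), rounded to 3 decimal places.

Prior odds = 1/28 = 0.035714. In log-odds, ln(0.035714) = -3.3322.
Add log likelihood ratios: ln(4.6667) + ln(1.3415) = 1.8342.
Posterior log-odds = -1.4980, so posterior odds = exp(-1.4980) = 0.22358.

Posterior odds ≈ 0.224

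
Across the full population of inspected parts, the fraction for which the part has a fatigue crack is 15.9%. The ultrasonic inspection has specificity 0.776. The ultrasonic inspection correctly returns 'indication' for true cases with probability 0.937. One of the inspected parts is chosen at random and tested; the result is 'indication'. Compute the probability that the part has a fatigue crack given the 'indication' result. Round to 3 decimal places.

P(H | E) ≈ 0.442

Write H for 'the part has a fatigue crack'. Prior odds H:¬H = 0.159/0.841 = 0.18906. For the 'indication' outcome, the likelihood ratio is 0.937/0.224 = 4.1830.
Posterior odds = 0.18906 × 4.1830 = 0.79085, so P(H|E) = 0.79085/(1+0.79085) = 0.442.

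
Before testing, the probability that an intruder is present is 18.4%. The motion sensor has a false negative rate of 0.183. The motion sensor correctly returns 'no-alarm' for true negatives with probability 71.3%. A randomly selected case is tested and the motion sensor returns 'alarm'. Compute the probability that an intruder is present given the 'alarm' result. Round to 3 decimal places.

Write H for 'an intruder is present'. Prior odds H:¬H = 0.184/0.816 = 0.22549. For the 'alarm' outcome, the likelihood ratio is 0.817/0.287 = 2.8467.
Posterior odds = 0.22549 × 2.8467 = 0.64190, so P(H|E) = 0.64190/(1+0.64190) = 0.391.

P(H | E) ≈ 0.391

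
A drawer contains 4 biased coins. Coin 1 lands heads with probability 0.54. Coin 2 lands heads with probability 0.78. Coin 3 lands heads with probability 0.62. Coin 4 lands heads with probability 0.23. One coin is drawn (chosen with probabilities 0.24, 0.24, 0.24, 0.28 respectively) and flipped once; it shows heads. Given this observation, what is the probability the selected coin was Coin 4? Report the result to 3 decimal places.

Tabulate prior·likelihood by source: [1] prior 0.24, lik 0.54, product 0.1296; [2] prior 0.24, lik 0.78, product 0.1872; [3] prior 0.24, lik 0.62, product 0.1488; [4] prior 0.28, lik 0.23, product 0.06440.
Normalizing constant = 0.53000; the posterior for Coin 4 is its product over the sum, 0.06440/0.53000 = 0.122.

Posterior probability ≈ 0.122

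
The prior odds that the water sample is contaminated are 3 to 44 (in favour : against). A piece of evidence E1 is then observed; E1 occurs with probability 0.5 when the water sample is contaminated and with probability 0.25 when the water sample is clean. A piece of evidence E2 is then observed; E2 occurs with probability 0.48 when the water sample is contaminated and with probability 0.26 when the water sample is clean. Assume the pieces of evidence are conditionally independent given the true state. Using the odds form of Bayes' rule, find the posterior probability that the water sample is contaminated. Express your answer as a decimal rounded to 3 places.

Prior odds = 3/44 = 0.068182. In log-odds, ln(0.068182) = -2.6856.
Add log likelihood ratios: ln(2.0000) + ln(1.8462) = 1.3063.
Posterior log-odds = -1.3793, so posterior odds = exp(-1.3793) = 0.25175. Converting, P(H|E) = 0.25175/1.2517 = 0.201.

Posterior probability ≈ 0.201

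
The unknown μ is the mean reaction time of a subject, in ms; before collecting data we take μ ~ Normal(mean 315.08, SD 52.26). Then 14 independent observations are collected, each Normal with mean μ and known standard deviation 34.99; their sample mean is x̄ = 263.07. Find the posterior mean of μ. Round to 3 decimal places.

Posterior mean ≈ 264.684

Prior precision 1/τ₀² = 1/52.26² = 0.00036615; data precision n/σ² = 14/34.99² = 0.0114351.
Posterior precision = 0.00036615 + 0.0114351 = 0.0118013.
Posterior mean = (0.00036615·315.08 + 0.0114351·263.07) / 0.0118013 = 264.684.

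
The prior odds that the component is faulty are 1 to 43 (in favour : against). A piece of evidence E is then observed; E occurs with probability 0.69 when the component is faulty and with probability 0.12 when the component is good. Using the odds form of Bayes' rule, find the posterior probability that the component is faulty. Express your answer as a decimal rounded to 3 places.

Prior odds = 1/43 = 0.023256.
Likelihood ratio for E = 0.69/0.12 = 5.7500.
Posterior odds = prior odds × LR = 0.13372.
Posterior probability = odds/(1+odds) = 0.13372/1.1337 = 0.118.

Posterior probability ≈ 0.118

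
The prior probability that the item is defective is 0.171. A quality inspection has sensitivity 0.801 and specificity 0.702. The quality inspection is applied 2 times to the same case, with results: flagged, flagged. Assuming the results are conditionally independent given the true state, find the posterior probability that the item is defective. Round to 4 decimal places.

With H the event that the item is defective, the joint likelihood of the observed sequence is P(data|H) = 0.801·0.801 = 0.64160 and P(data|¬H) = 0.298·0.298 = 0.088804.
Bayes: P(H|data) = 0.171·0.64160 / (0.171·0.64160 + 0.829·0.088804) = 0.10971/0.18333 = 0.5984.

Posterior P(H) ≈ 0.5984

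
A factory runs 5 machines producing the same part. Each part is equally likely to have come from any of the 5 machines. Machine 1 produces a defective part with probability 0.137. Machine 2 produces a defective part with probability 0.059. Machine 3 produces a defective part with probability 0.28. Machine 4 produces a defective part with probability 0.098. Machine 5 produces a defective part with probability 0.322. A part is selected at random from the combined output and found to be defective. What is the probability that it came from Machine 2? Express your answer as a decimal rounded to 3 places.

P(defective|M1) = 0.137; P(defective|M2) = 0.059; P(defective|M3) = 0.28; P(defective|M4) = 0.098; P(defective|M5) = 0.322.
Prior × likelihood for each source: 0.2·0.137=0.02740, 0.2·0.059=0.01180, 0.2·0.28=0.05600, 0.2·0.098=0.01960, 0.2·0.322=0.06440. Summing gives P(defective) = 0.17920.
P(Machine 2 | defective) = 0.01180 / 0.17920 = 0.066.

Posterior probability ≈ 0.066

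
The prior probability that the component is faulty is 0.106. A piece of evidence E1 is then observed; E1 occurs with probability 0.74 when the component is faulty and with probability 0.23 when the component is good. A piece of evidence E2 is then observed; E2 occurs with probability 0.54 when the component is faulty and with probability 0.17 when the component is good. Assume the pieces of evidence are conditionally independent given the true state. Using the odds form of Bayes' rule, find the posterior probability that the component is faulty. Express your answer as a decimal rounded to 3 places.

Posterior probability ≈ 0.548

Prior odds = 0.106/(1−0.106) = 0.11857.
Likelihood ratio for E1 = 0.74/0.23 = 3.2174.
Likelihood ratio for E2 = 0.54/0.17 = 3.1765.
Posterior odds = prior odds × LR₁ × LR₂ = 1.2118.
Posterior probability = odds/(1+odds) = 1.2118/2.2118 = 0.548.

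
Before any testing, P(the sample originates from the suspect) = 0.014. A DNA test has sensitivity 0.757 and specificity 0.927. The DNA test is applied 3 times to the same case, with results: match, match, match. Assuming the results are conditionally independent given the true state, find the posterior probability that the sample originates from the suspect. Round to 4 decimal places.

Posterior P(H) ≈ 0.9406

Let H be the event that the sample originates from the suspect; start with P(H) = 0.014. P('match'|H) = 0.757, P('match'|¬H) = 0.073.
Update on result 1 ('match'): P(H) ← 0.757·0.0140 / (0.757·0.0140 + 0.073·0.9860) = 0.010598/0.082576 = 0.1283.
Update on result 2 ('match'): P(H) ← 0.757·0.1283 / (0.757·0.1283 + 0.073·0.8717) = 0.097155/0.16079 = 0.6043.
Update on result 3 ('match'): P(H) ← 0.757·0.6043 / (0.757·0.6043 + 0.073·0.3957) = 0.45742/0.48631 = 0.9406.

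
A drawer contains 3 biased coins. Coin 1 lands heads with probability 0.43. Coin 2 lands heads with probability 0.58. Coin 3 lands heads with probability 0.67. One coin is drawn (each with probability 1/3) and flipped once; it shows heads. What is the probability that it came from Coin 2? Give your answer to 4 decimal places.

P(heads|C1) = 0.43; P(heads|C2) = 0.58; P(heads|C3) = 0.67.
Prior × likelihood for each source: 0.333333·0.43=0.1433, 0.333333·0.58=0.1933, 0.333333·0.67=0.2233. Summing gives P(heads) = 0.56000.
P(Coin 2 | heads) = 0.1933 / 0.56000 = 0.3452.

Posterior probability ≈ 0.3452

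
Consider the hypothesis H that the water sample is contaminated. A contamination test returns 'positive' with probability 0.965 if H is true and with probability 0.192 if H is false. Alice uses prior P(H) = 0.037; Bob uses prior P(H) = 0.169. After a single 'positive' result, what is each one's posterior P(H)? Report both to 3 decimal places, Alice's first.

P('+'|H) = 0.965, P('+'|¬H) = 0.192.
Alice: numerator 0.965·0.037 = 0.035705; evidence = 0.035705+0.192·0.963 = 0.22060; posterior = 0.162.
Bob: numerator 0.965·0.169 = 0.16309; evidence = 0.16309+0.192·0.831 = 0.32264; posterior = 0.505.

Alice: 0.162; Bob: 0.505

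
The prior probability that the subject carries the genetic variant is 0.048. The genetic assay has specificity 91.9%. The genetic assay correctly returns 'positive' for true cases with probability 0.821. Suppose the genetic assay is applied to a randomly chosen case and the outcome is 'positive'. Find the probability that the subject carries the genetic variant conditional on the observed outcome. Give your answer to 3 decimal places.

P(H | E) ≈ 0.338

Let H be the event that the subject carries the genetic variant. P(H) = 0.048, so P(¬H) = 0.952. With E the 'positive' result, P(E|H) = 0.821 and P(E|¬H) = 0.081.
P(E) = 0.821·0.048 + 0.081·0.952 = 0.039408 + 0.077112 = 0.11652.
By Bayes' theorem, P(H|E) = 0.039408 / 0.11652 = 0.338.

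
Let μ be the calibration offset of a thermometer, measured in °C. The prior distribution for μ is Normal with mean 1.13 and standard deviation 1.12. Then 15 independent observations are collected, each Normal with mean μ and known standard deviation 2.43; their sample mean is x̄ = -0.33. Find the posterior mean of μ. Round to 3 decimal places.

Prior precision 1/τ₀² = 1/1.12² = 0.797194; data precision n/σ² = 15/2.43² = 2.54026.
Posterior precision = 0.797194 + 2.54026 = 3.33746.
Posterior mean = (0.797194·1.13 + 2.54026·-0.33) / 3.33746 = 0.019.

Posterior mean ≈ 0.019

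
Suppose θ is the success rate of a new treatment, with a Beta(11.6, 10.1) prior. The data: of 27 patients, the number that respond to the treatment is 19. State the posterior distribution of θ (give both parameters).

Posterior: Beta(30.6, 18.1)

Observing 19 successes and 8 failures updates Beta(11.6, 10.1) by adding the success and failure counts to the two shape parameters: α = 11.6+19 = 30.6, β = 10.1+8 = 18.1.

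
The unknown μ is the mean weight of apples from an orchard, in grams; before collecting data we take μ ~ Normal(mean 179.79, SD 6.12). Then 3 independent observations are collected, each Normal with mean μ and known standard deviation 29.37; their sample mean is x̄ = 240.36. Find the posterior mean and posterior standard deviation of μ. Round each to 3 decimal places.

With known σ, the Normal prior is conjugate. Weight on the data is w = (n/σ²)/(n/σ² + 1/τ₀²) = 0.00347787/(0.00347787+0.0266991) = 0.11525.
Posterior mean = w·x̄ + (1−w)·μ₀ = 0.11525·240.36 + 0.88475·179.79 = 186.771. Posterior variance = 1/(0.00347787+0.0266991) = 33.1378, so SD = 5.757.

Posterior mean ≈ 186.771; posterior SD ≈ 5.757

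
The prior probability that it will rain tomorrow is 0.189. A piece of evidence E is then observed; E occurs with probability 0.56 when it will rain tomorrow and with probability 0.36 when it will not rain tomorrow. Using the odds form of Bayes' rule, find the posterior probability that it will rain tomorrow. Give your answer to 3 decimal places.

Posterior probability ≈ 0.266

Prior odds = 0.189/(1−0.189) = 0.23305.
Likelihood ratio for E = 0.56/0.36 = 1.5556.
Posterior odds = prior odds × LR = 0.36252.
Posterior probability = odds/(1+odds) = 0.36252/1.3625 = 0.266.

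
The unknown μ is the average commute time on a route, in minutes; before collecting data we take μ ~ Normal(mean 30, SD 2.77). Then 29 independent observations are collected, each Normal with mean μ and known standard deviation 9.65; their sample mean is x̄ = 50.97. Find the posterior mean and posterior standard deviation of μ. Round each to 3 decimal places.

With known σ, the Normal prior is conjugate. Weight on the data is w = (n/σ²)/(n/σ² + 1/τ₀²) = 0.311418/(0.311418+0.130329) = 0.70497.
Posterior mean = w·x̄ + (1−w)·μ₀ = 0.70497·50.97 + 0.29503·30 = 44.783. Posterior variance = 1/(0.311418+0.130329) = 2.26374, so SD = 1.505.

Posterior mean ≈ 44.783; posterior SD ≈ 1.505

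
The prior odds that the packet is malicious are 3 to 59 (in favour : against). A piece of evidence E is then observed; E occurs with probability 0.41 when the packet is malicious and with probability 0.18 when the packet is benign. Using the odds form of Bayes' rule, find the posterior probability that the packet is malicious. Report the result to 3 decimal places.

Prior odds = 3/59 = 0.050847. In log-odds, ln(0.050847) = -2.9789.
Add log likelihood ratio: ln(2.2778) = 0.82320.
Posterior log-odds = -2.1557, so posterior odds = exp(-2.1557) = 0.11582. Converting, P(H|E) = 0.11582/1.1158 = 0.104.

Posterior probability ≈ 0.104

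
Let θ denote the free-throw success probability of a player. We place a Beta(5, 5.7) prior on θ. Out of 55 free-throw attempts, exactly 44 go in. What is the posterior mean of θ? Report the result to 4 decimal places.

Observing 44 successes and 11 failures updates Beta(5, 5.7) by adding the success and failure counts to the two shape parameters: α = 5+44 = 49, β = 5.7+11 = 16.7.
Posterior mean = α/(α+β) = 49/65.7 = 0.7458.

Posterior mean ≈ 0.7458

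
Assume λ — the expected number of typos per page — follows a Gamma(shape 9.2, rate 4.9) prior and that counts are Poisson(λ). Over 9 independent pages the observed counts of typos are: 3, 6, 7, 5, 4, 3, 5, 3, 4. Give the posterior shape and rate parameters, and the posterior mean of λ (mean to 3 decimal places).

Posterior: Gamma(shape=49.2, rate=13.9); mean ≈ 3.540

Total count ∑xᵢ = 40 over n = 9 pages.
Gamma is conjugate to the Poisson likelihood: posterior is Gamma(shape = 9.2+40 = 49.2, rate = 4.9+9 = 13.9).
E[λ | data] = 49.2/13.9 = 3.540.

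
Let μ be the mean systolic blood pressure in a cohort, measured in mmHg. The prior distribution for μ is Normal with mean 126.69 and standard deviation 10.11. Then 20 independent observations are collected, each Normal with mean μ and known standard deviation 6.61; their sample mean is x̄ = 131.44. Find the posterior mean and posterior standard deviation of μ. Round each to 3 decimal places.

Posterior mean ≈ 131.341; posterior SD ≈ 1.462

Prior precision 1/τ₀² = 1/10.11² = 0.00978358; data precision n/σ² = 20/6.61² = 0.457749.
Posterior precision = 0.00978358 + 0.457749 = 0.467532, giving posterior SD = 1/√0.467532 = 1.462.
Posterior mean = (0.00978358·126.69 + 0.457749·131.44) / 0.467532 = 131.341.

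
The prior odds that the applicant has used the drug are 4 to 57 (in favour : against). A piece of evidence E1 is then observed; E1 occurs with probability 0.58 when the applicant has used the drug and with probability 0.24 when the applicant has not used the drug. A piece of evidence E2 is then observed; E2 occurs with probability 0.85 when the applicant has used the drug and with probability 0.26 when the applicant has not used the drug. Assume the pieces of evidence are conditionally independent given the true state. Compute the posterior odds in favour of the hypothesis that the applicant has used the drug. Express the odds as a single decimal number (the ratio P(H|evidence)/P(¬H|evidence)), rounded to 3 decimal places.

Posterior odds ≈ 0.554

Prior odds = 4/57 = 0.070175.
Likelihood ratio for E1 = 0.58/0.24 = 2.4167.
Likelihood ratio for E2 = 0.85/0.26 = 3.2692.
Posterior odds = prior odds × LR₁ × LR₂ = 0.55443.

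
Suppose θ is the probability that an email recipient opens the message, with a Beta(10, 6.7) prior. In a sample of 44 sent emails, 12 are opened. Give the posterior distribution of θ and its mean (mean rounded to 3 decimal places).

Posterior: Beta(22, 38.7); mean ≈ 0.362

Observing 12 successes and 32 failures updates Beta(10, 6.7) by adding the success and failure counts to the two shape parameters: α = 10+12 = 22, β = 6.7+32 = 38.7.
Posterior mean = α/(α+β) = 22/60.7 = 0.362.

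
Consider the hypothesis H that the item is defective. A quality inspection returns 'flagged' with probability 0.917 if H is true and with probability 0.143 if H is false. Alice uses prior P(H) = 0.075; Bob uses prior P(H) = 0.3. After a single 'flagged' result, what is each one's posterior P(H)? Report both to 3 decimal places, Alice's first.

Alice: 0.342; Bob: 0.733

The likelihood ratio for a 'flagged' result is 0.917/0.143 = 6.4126.
Alice: prior odds 0.075/0.925 = 0.081081; posterior odds 0.51994; posterior probability 0.342.
Bob: prior odds 0.3/0.7 = 0.42857; posterior odds 2.7483; posterior probability 0.733.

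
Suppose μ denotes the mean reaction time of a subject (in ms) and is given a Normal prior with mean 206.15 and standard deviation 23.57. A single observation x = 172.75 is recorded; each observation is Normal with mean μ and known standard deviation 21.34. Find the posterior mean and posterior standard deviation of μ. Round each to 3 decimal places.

Posterior mean ≈ 187.796; posterior SD ≈ 15.819

With known σ, the Normal prior is conjugate. Weight on the data is w = (n/σ²)/(n/σ² + 1/τ₀²) = 0.00219589/(0.00219589+0.00180003) = 0.54953.
Posterior mean = w·x̄ + (1−w)·μ₀ = 0.54953·172.75 + 0.45047·206.15 = 187.796. Posterior variance = 1/(0.00219589+0.00180003) = 250.255, so SD = 15.819.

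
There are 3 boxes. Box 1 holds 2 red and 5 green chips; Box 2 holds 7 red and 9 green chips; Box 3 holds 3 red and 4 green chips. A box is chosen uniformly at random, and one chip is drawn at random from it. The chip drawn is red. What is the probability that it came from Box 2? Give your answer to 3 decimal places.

P(red|Box 1) = 0.2857; P(red|Box 2) = 0.4375; P(red|Box 3) = 0.4286.
Prior × likelihood for each source: 0.333333·0.2857=0.09524, 0.333333·0.4375=0.1458, 0.333333·0.4286=0.1429. Summing gives P(red) = 0.38393.
P(Box 2 | red) = 0.1458 / 0.38393 = 0.380.

Posterior probability ≈ 0.380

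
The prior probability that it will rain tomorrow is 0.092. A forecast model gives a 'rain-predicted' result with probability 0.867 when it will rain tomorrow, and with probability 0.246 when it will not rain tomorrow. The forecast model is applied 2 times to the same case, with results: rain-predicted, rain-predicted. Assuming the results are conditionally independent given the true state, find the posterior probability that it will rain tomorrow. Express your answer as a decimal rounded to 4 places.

Let H be the event that it will rain tomorrow; start with P(H) = 0.092. P('rain-predicted'|H) = 0.867, P('rain-predicted'|¬H) = 0.246.
Update on result 1 ('rain-predicted'): P(H) ← 0.867·0.0920 / (0.867·0.0920 + 0.246·0.9080) = 0.079764/0.30313 = 0.2631.
Update on result 2 ('rain-predicted'): P(H) ← 0.867·0.2631 / (0.867·0.2631 + 0.246·0.7369) = 0.22814/0.40941 = 0.5572.

Posterior P(H) ≈ 0.5572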